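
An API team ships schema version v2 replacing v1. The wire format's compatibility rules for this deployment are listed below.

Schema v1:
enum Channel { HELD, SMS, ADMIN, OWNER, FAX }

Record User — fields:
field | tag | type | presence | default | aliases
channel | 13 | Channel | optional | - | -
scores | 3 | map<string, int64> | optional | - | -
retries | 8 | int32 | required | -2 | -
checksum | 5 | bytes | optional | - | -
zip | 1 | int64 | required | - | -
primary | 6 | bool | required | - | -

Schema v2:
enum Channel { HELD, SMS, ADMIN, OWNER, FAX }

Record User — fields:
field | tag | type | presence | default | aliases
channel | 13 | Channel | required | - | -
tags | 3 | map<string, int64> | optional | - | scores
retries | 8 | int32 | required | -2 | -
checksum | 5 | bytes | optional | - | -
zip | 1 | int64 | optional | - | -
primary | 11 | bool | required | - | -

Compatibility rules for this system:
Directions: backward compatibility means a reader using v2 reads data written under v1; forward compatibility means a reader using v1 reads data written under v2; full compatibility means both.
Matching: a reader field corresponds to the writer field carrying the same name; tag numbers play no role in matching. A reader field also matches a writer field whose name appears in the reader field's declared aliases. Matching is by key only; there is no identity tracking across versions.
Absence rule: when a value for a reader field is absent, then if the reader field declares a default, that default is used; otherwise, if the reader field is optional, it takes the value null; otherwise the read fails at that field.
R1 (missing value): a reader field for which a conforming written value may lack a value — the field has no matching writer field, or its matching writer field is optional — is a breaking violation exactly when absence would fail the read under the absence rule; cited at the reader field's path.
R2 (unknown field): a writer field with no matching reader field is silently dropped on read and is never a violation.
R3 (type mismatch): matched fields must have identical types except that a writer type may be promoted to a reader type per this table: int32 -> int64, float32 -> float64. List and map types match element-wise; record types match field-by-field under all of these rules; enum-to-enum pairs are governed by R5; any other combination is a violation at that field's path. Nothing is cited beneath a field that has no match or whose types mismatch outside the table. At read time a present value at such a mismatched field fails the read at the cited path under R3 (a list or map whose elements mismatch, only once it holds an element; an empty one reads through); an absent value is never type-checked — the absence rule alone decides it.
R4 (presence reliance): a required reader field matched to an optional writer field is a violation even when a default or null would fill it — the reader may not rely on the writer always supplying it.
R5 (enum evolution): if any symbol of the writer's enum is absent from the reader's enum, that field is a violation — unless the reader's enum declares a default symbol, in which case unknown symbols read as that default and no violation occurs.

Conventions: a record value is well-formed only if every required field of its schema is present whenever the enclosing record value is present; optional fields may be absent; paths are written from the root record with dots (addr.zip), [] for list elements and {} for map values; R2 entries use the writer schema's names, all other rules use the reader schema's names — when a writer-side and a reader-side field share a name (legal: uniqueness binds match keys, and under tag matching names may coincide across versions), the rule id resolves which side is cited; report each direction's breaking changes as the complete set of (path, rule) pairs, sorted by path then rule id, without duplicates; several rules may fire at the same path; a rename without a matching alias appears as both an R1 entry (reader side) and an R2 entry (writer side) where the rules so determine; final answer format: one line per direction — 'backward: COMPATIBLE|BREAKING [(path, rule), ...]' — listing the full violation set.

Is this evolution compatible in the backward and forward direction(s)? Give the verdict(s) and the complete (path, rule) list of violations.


backward: BREAKING [(channel, R1), (channel, R4)]; forward: BREAKING [(zip, R1), (zip, R4)]

in User below, arrows point writer -> reader
backward pass over User, reader schema v2, writer schema v1:
  writer optional, Channel -> Channel: reader channel maps from writer channel
  writer optional, map<string, int64> -> map<string, int64>: reader tags maps from writer scores
  writer required, int32 -> int32: reader retries maps from writer retries
  writer optional, bytes -> bytes: reader checksum maps from writer checksum
  writer required, int64 -> int64: reader zip maps from writer zip
  writer required, bool -> bool: reader primary maps from writer primary
  breaking: (channel, R1)
  breaking: (channel, R4)
  backward on User therefore BREAKING (2)
forward pass over User, reader schema v1, writer schema v2:
  writer required, Channel -> Channel: reader channel maps from writer channel
  scores: no writer-side match
  writer required, int32 -> int32: reader retries maps from writer retries
  writer optional, bytes -> bytes: reader checksum maps from writer checksum
  writer optional, int64 -> int64: reader zip maps from writer zip
  writer required, bool -> bool: reader primary maps from writer primary
  tags (writer side), unknown to reader
  breaking: (zip, R1)
  breaking: (zip, R4)
  forward on User therefore BREAKING (2)


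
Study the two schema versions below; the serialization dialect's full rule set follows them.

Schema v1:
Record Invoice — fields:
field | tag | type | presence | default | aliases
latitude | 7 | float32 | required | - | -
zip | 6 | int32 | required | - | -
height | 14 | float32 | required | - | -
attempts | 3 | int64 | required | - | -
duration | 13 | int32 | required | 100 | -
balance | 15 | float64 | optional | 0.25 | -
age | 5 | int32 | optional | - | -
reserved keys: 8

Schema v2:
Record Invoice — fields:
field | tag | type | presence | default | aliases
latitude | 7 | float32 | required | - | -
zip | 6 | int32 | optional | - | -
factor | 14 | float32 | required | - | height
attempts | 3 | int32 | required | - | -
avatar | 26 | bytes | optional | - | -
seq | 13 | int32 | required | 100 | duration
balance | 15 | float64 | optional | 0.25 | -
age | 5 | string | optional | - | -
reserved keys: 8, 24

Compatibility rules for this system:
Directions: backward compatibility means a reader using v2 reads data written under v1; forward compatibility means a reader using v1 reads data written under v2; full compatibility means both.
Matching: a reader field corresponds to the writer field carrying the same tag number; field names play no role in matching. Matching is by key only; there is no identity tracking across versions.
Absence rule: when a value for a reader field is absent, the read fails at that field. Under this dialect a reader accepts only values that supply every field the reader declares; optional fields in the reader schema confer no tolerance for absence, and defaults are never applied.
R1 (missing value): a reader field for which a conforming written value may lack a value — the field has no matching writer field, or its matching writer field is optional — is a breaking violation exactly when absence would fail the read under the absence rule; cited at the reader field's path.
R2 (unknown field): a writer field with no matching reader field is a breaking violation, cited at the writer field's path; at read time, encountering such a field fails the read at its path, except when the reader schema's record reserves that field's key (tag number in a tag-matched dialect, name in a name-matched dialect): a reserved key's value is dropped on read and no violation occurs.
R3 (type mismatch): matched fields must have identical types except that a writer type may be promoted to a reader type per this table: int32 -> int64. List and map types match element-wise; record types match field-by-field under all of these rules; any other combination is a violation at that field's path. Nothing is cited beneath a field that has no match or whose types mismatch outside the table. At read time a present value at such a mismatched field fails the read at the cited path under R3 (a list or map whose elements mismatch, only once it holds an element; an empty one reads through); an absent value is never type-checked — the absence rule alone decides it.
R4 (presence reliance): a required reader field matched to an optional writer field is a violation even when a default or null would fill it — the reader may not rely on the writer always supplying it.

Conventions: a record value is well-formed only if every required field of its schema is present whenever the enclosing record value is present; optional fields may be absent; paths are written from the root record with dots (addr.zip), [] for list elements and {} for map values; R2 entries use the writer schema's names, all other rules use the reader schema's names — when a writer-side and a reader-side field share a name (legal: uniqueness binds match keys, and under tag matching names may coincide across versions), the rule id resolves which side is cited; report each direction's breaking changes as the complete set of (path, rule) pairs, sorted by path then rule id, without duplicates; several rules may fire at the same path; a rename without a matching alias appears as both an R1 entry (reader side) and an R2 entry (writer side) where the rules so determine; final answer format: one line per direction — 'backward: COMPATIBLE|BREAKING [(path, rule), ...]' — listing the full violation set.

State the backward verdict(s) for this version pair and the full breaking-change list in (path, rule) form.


backward: BREAKING [(age, R1), (age, R3), (attempts, R3), (avatar, R1), (balance, R1)]

the writer's type comes first in each Invoice pair
backward analysis of Invoice with v2 as reader and v1 as writer:
  writer required, float32 -> float32: reader latitude maps from writer latitude
  writer required, int32 -> int32: reader zip maps from writer zip
  writer required, float32 -> float32: reader factor maps from writer height
  writer required, int64 -> int32: reader attempts maps from writer attempts
  no writer field matches reader avatar
  writer required, int32 -> int32: reader seq maps from writer duration
  writer optional, float64 -> float64: reader balance maps from writer balance
  writer optional, int32 -> string: reader age maps from writer age
  rule R1 violated at age
  rule R3 violated at age
  rule R3 violated at attempts
  rule R1 violated at avatar
  rule R1 violated at balance
  => 5 violation(s): backward is BREAKING for Invoice
ruling out the remaining Invoice differences:
  renamed field duration to seq in record Invoice (alias duration declared on the renamed field) -> inert for the asked Invoice verdict: nothing fires
  field zip in record Invoice: required changed to optional -> matters only for Invoice's forward compatibility — outside the asked direction
  renamed field height to factor in record Invoice (alias height declared on the renamed field) -> inert for the asked Invoice verdict: nothing fires


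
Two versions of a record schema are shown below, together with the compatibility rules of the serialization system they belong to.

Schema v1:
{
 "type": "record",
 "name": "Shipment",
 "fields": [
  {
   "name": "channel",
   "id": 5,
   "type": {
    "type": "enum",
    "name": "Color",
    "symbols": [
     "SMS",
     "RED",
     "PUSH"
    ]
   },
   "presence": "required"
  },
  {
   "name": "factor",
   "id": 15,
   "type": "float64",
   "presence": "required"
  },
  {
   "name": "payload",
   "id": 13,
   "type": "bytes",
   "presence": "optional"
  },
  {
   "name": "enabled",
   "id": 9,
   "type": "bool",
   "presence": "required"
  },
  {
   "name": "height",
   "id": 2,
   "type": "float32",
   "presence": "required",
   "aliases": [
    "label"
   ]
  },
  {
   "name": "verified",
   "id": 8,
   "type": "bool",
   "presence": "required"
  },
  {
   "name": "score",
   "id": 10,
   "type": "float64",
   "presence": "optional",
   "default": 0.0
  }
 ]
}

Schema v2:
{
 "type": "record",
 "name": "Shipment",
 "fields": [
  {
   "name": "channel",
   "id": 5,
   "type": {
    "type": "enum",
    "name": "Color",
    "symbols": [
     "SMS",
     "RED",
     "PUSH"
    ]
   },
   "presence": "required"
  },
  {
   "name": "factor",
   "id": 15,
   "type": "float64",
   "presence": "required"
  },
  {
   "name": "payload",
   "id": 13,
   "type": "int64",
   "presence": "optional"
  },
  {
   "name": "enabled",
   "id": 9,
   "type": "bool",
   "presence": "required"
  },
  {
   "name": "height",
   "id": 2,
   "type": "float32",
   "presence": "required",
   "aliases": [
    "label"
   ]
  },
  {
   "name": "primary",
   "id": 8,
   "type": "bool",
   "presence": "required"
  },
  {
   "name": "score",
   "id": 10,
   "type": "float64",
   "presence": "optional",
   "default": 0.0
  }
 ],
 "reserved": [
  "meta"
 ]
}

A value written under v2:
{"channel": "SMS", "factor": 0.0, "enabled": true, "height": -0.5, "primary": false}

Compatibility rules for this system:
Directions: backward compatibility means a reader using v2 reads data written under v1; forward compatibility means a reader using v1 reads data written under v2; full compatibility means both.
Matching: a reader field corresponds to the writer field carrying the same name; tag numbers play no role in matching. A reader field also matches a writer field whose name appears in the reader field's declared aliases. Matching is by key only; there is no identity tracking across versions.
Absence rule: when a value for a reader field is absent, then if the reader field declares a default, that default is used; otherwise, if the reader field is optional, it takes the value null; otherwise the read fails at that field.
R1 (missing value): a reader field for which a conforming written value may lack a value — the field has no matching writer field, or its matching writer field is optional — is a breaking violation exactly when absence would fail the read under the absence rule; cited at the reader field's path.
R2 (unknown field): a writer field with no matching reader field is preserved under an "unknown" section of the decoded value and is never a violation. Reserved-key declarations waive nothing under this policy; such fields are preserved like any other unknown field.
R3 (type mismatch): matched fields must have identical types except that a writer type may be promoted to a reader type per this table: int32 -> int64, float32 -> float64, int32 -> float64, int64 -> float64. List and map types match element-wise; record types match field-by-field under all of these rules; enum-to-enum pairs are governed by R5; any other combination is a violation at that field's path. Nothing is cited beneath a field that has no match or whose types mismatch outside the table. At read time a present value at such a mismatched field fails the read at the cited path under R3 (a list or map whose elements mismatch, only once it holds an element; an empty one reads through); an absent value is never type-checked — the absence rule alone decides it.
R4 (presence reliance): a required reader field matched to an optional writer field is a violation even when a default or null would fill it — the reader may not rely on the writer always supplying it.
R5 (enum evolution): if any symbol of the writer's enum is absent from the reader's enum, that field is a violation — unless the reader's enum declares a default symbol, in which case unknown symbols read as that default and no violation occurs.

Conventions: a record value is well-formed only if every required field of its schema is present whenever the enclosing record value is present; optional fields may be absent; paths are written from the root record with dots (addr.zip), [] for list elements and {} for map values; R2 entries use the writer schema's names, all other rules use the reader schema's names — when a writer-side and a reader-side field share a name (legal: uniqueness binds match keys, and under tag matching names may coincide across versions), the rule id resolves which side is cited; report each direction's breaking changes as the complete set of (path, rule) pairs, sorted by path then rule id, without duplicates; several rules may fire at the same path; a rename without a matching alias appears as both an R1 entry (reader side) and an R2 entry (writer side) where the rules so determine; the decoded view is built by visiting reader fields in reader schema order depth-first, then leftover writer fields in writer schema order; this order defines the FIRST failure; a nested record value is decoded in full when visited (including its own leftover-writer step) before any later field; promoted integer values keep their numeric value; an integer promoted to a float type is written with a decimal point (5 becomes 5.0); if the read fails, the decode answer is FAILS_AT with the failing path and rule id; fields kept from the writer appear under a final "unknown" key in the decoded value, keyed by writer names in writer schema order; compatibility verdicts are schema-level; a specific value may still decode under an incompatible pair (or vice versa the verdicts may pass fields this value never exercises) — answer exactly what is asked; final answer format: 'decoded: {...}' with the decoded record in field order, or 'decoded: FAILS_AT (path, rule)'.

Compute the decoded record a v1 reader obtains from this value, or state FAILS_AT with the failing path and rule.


decoded: FAILS_AT (verified, R1)

the writer's type comes first in each Shipment pair
migrating the Shipment value to v1:
  channel := "SMS"
  factor := 0.0
  payload := null (not supplied -> null)
  enabled := true
  height := -0.5
  read fails at verified under R1 (no fill)
  => FAILS_AT (verified, R1)
ruling out the remaining Shipment differences:
  field payload in record Shipment: type bytes changed to int64 -> matters for Shipment compatibility verdicts, not for this value's decode


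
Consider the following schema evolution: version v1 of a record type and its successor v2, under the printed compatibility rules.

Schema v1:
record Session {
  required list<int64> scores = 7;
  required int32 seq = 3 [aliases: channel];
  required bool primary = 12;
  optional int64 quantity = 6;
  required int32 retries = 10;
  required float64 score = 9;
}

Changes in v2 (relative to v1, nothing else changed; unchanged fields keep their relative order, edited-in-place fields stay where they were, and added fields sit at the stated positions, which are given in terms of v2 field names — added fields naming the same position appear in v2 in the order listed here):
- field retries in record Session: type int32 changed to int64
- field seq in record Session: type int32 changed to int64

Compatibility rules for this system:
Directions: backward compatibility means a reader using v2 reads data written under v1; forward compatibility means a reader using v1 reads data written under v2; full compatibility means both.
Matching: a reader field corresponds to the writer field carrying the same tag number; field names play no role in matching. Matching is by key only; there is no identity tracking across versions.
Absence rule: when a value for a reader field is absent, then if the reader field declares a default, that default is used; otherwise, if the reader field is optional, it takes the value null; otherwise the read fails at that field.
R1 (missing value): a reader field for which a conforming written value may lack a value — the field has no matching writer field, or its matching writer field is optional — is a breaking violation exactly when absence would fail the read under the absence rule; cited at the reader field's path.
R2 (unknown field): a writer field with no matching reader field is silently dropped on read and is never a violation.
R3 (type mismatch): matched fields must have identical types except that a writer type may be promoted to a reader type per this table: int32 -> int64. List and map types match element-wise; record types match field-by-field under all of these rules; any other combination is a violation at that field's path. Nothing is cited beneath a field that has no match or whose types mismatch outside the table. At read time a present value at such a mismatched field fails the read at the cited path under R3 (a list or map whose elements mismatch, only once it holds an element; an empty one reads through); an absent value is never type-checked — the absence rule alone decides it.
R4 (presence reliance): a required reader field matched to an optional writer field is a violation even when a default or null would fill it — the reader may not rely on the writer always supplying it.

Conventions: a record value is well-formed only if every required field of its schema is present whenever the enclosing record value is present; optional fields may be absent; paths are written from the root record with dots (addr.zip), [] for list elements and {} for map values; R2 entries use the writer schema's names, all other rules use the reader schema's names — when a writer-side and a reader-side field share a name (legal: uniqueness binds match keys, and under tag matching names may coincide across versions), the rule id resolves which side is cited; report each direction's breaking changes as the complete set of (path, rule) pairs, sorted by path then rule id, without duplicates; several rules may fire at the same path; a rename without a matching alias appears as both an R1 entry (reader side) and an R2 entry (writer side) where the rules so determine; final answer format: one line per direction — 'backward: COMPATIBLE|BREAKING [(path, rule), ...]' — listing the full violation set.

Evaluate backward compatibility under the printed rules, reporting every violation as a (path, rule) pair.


each type pair in Session: writer, then reader
backward pass over Session, reader schema v2, writer schema v1:
  scores: list<int64> -> list<int64>, writer required; from scores
  seq: int32 -> int64, writer required; from seq
  primary: bool -> bool, writer required; from primary
  quantity: int64 -> int64, writer optional; from quantity
  retries: int32 -> int64, writer required; from retries
  score: float64 -> float64, writer required; from score
  => no violations; backward on Session: COMPATIBLE
remaining Session differences; none change what is asked:
  field retries in record Session: type int32 changed to int64 -> fires only in the forward direction of Session, which is not asked here
  field seq in record Session: type int32 changed to int64 -> fires only in the forward direction of Session, which is not asked here

backward: COMPATIBLE []


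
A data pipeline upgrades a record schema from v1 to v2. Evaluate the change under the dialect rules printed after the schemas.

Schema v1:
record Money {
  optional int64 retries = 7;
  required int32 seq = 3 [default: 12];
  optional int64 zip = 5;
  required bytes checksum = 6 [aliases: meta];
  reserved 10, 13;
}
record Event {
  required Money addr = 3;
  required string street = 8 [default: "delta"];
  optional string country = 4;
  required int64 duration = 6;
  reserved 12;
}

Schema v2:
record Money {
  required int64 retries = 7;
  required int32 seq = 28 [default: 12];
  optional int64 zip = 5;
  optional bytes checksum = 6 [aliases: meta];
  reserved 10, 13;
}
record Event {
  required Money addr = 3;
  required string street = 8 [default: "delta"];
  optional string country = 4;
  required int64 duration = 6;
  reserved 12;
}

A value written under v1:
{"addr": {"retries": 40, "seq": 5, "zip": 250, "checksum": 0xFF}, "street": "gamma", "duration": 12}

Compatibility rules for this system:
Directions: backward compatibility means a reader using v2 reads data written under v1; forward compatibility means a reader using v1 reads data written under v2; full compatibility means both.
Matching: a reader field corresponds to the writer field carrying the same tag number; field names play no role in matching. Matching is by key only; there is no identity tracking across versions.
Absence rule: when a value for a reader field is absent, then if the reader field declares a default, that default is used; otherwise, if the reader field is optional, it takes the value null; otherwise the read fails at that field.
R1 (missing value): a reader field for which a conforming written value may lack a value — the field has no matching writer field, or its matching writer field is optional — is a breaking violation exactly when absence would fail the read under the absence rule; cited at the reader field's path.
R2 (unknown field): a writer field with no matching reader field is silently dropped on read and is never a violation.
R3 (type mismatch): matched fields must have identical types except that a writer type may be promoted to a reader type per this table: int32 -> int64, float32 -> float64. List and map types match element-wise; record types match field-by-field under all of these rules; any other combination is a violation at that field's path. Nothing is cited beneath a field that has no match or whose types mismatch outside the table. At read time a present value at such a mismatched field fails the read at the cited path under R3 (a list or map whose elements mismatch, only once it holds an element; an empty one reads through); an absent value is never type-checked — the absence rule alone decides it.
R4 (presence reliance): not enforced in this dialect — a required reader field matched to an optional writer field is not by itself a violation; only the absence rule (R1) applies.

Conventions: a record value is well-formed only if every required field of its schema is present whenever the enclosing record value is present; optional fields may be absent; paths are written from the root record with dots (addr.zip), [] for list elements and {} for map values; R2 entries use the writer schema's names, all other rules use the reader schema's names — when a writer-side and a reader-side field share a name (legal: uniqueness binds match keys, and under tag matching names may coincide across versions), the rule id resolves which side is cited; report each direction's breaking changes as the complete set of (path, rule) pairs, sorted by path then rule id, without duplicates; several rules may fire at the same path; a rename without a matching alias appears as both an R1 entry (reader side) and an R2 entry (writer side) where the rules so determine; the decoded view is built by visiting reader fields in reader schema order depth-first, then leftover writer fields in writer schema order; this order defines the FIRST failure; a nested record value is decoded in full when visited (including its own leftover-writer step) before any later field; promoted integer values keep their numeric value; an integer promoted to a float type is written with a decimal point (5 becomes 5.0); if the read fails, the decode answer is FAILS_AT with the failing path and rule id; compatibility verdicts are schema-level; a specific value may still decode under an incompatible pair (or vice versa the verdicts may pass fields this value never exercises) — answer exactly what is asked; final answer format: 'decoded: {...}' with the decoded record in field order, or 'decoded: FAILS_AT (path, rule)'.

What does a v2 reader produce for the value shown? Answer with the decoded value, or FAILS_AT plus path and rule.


in Event below, arrows point writer -> reader
decode walk for Event under reader schema v2:
  addr.retries := 40
  addr.seq := 12 (absent -> default)
  addr.zip := 250
  addr.checksum := 0xFF
  writer addr.seq: unknown -> dropped
  street := "gamma"
  country := null (absent, optional -> null)
  duration := 12
  => decoded: {"addr": {"retries": 40, "seq": 12, "zip": 250, "checksum": 0xFF}, "street": "gamma", "country": null, "duration": 12}
remaining Event differences; none change what is asked:
  field checksum in record Money: required changed to optional -> shifts the Event verdicts, not this decode
  field retries in record Money: optional changed to required -> shifts the Event verdicts, not this decode

decoded: {"addr": {"retries": 40, "seq": 12, "zip": 250, "checksum": 0xFF}, "street": "gamma", "country": null, "duration": 12}


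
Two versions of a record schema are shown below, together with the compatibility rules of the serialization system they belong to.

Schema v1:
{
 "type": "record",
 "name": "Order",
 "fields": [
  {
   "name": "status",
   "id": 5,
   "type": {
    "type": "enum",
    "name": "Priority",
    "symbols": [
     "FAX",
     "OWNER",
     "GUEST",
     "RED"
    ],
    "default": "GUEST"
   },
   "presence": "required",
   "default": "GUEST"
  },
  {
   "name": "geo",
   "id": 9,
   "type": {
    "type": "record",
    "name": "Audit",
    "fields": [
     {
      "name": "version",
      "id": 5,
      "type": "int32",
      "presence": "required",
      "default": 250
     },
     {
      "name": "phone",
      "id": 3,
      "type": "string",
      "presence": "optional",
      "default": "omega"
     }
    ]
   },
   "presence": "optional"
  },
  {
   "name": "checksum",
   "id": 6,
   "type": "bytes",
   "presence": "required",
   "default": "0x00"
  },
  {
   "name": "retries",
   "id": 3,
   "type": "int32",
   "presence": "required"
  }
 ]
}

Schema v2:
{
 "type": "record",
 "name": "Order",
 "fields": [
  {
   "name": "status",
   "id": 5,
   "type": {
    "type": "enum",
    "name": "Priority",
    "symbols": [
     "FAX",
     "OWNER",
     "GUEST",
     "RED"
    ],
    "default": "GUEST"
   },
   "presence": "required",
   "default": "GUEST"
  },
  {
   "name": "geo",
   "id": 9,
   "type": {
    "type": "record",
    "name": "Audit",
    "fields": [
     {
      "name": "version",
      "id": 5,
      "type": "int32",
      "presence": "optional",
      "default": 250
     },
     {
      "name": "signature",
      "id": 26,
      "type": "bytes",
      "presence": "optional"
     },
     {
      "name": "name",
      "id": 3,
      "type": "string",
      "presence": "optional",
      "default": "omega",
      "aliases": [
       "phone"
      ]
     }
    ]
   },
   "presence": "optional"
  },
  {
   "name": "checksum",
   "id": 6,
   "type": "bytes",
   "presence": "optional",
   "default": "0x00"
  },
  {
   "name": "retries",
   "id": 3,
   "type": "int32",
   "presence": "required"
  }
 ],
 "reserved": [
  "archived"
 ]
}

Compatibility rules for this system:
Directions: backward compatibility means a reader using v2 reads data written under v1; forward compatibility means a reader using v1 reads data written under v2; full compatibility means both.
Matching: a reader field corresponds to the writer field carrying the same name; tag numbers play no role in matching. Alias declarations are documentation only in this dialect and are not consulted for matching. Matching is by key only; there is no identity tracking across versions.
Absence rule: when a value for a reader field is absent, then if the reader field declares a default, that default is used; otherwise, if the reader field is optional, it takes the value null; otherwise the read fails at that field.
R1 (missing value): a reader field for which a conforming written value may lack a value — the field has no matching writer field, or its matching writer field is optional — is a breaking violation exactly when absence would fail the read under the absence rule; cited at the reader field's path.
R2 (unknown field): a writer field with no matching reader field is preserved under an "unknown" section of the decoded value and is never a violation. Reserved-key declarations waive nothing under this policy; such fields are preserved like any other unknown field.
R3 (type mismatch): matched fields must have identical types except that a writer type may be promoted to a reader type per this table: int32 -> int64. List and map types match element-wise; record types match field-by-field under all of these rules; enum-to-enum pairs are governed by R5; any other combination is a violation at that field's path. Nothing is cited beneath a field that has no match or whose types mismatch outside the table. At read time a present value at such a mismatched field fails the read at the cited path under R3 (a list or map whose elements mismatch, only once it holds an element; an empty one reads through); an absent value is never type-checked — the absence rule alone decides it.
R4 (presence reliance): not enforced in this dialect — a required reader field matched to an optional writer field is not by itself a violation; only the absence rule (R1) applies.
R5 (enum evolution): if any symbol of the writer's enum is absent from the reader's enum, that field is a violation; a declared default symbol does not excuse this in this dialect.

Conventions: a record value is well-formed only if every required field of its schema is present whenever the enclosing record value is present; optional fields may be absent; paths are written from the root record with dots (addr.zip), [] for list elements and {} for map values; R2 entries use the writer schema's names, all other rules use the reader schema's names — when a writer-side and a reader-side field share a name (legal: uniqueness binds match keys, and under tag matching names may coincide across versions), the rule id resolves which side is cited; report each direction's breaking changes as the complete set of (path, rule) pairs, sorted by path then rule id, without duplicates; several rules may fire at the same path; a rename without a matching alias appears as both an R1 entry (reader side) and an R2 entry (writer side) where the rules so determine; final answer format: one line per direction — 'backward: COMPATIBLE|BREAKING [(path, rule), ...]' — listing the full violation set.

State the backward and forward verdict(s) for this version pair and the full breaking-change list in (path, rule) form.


backward: COMPATIBLE []; forward: COMPATIBLE []

each type pair in Order: writer, then reader
backward for Order (reader v2, writer v1):
  status: paired with writer status (Priority -> Priority; writer required)
  geo: paired with writer geo (Audit -> Audit; writer optional)
  checksum: paired with writer checksum (bytes -> bytes; writer required)
  retries: paired with writer retries (int32 -> int32; writer required)
  geo.version: paired with writer geo.version (int32 -> int32; writer required)
  no writer field matches reader geo.signature
  no writer field matches reader geo.name
  leftover writer field: geo.phone
  => no violations; backward on Order: COMPATIBLE
forward for Order (reader v1, writer v2):
  status: paired with writer status (Priority -> Priority; writer required)
  geo: paired with writer geo (Audit -> Audit; writer optional)
  checksum: paired with writer checksum (bytes -> bytes; writer optional)
  retries: paired with writer retries (int32 -> int32; writer required)
  geo.version: paired with writer geo.version (int32 -> int32; writer optional)
  no writer field matches reader geo.phone
  leftover writer field: geo.signature
  leftover writer field: geo.name
  => no violations; forward on Order: COMPATIBLE


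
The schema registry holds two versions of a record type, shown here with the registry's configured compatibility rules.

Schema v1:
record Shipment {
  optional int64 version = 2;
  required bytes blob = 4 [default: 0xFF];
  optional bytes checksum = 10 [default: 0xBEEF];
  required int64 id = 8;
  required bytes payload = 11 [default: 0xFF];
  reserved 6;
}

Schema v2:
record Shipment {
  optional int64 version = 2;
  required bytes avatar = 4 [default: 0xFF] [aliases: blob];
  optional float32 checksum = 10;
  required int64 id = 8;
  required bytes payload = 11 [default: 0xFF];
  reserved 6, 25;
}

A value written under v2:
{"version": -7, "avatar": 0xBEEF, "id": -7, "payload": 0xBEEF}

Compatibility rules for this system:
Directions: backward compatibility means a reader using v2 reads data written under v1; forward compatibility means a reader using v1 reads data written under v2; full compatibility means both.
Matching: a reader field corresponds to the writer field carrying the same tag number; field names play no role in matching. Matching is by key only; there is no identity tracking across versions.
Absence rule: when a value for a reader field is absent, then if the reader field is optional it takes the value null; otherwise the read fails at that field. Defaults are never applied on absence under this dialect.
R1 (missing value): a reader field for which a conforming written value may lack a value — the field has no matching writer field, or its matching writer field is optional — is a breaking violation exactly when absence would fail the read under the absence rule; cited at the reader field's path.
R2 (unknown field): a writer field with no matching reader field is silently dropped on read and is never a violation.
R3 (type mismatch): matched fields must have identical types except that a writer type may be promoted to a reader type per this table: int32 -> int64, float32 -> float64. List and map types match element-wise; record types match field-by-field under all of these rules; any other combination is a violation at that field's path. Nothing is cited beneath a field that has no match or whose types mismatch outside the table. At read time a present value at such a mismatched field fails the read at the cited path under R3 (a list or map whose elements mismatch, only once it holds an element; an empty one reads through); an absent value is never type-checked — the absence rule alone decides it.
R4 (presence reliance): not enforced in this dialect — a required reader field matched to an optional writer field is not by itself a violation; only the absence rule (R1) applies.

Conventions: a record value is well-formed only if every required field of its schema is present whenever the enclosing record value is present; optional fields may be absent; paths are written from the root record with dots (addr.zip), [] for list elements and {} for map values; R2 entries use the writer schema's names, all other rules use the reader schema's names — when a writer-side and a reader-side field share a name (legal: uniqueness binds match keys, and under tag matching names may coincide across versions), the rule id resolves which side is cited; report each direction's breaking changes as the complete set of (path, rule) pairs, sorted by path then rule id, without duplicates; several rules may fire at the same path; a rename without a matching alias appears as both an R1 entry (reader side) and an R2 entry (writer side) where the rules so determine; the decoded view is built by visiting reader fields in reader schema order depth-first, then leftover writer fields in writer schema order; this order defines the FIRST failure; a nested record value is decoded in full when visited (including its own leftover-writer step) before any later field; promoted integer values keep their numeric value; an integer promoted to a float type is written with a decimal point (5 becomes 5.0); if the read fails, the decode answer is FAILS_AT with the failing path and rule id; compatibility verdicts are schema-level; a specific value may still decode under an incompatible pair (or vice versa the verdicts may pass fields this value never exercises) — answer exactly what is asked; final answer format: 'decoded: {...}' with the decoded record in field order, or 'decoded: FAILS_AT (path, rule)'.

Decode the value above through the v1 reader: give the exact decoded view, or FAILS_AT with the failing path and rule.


each type pair in Shipment: writer, then reader
migrating the Shipment value to v1:
  version := -7
  blob := 0xBEEF (from writer avatar)
  checksum := null (not supplied -> null)
  id := -7
  payload := 0xBEEF
  => decoded: {"version": -7, "blob": 0xBEEF, "checksum": null, "id": -7, "payload": 0xBEEF}
the rest of the Shipment diff is inert for this question:
  renamed field blob to avatar in record Shipment (alias blob declared on the renamed field) -> no rule fires on it and the decoded Shipment view is identical with or without it
  field checksum in record Shipment: type bytes changed to float32 (its default is dropped) -> matters for Shipment compatibility verdicts, not for this value's decode

decoded: {"version": -7, "blob": 0xBEEF, "checksum": null, "id": -7, "payload": 0xBEEF}
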